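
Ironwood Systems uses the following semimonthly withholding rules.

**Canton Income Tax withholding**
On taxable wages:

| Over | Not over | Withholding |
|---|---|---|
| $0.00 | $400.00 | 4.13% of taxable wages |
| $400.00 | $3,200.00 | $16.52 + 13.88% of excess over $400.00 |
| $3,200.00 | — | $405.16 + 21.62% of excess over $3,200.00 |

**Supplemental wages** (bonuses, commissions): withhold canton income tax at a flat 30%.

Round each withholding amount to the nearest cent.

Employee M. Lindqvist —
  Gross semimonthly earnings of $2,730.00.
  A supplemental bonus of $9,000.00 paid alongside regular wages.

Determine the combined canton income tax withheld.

$3,039.92

Canton Income Tax: taxable = $2,730.00
  $16.52 + 13.88% × ($2,730.00 − $400.00) = $16.52 + 13.88% × $2,330.00 = $339.92
Supplemental (30% flat on bonus): 30% × $9,000.00 = $2,700.00
Total canton income tax: $339.92 + $2,700.00 = $3,039.92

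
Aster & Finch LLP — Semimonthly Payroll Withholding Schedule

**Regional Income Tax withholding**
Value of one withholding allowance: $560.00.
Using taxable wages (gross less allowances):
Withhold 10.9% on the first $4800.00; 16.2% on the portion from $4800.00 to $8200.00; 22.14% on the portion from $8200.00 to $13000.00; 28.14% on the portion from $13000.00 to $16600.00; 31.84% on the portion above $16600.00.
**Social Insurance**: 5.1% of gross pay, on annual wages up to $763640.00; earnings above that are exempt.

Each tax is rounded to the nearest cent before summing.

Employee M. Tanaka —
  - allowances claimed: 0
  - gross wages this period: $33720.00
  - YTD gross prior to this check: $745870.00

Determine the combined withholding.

Regional Income Tax: taxable = $33720.00
  $3149.76 + 31.84% × ($33720.00 − $16600.00) = $3149.76 + 31.84% × $17120.00 = $8600.77
Social Insurance: cap $763640.00 − YTD $745870.00 = $17770.00 subject; 5.1% × $17770.00 = $906.27
Total: $8600.77 + $906.27 = $9507.04

$9507.04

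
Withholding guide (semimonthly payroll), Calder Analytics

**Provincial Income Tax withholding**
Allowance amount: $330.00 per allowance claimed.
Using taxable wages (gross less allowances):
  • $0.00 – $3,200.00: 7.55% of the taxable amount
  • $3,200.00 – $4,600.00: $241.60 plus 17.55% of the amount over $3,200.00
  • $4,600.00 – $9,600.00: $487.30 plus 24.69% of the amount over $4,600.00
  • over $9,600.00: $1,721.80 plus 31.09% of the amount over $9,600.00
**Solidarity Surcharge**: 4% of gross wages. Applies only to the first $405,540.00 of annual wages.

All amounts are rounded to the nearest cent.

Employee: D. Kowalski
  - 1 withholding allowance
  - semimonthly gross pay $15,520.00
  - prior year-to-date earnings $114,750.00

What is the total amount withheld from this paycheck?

$4,080.53

Provincial Income Tax: taxable = $15,520.00 − 1×$330.00 = $15,190.00
  $1,721.80 + 31.09% × ($15,190.00 − $9,600.00) = $1,721.80 + 31.09% × $5,590.00 = $3,459.73
Solidarity Surcharge: 4% × $15,520.00 = $620.80
Total: $3,459.73 + $620.80 = $4,080.53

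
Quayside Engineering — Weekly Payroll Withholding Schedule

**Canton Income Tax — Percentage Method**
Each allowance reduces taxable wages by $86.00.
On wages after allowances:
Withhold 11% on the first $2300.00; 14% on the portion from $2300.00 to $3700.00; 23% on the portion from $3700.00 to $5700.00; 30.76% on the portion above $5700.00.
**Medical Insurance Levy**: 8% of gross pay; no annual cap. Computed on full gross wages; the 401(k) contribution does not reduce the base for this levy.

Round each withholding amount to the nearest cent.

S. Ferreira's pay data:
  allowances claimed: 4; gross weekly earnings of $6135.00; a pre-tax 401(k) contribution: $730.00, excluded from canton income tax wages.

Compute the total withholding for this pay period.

Canton Income Tax: taxable = $6135.00 − $730.00 − 4×$86.00 = $5061.00
  $449.00 + 23% × ($5061.00 − $3700.00) = $449.00 + 23% × $1361.00 = $762.03
Medical Insurance Levy: 8% × $6135.00 = $490.80
Total: $762.03 + $490.80 = $1252.83

$1252.83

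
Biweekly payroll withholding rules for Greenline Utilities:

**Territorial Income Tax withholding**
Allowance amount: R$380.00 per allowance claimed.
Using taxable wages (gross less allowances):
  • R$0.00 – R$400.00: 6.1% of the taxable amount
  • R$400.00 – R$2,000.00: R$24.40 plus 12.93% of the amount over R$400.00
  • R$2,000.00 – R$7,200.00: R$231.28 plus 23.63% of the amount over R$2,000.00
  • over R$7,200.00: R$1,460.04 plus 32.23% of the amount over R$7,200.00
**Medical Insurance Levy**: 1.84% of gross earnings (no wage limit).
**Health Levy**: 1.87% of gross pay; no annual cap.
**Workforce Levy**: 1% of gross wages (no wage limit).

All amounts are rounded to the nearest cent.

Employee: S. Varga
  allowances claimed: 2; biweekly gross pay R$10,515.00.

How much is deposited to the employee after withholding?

Territorial Income Tax: taxable = R$10,515.00 − 2×R$380.00 = R$9,755.00
  R$1,460.04 + 32.23% × (R$9,755.00 − R$7,200.00) = R$1,460.04 + 32.23% × R$2,555.00 = R$2,283.52
Medical Insurance Levy: 1.84% × R$10,515.00 = R$193.48
Health Levy: 1.87% × R$10,515.00 = R$196.63
Workforce Levy: 1% × R$10,515.00 = R$105.15
Total withheld: R$2,283.52 + R$193.48 + R$196.63 + R$105.15 = R$2,778.78
Net pay: R$10,515.00 − R$2,778.78 = R$7,736.22

R$7,736.22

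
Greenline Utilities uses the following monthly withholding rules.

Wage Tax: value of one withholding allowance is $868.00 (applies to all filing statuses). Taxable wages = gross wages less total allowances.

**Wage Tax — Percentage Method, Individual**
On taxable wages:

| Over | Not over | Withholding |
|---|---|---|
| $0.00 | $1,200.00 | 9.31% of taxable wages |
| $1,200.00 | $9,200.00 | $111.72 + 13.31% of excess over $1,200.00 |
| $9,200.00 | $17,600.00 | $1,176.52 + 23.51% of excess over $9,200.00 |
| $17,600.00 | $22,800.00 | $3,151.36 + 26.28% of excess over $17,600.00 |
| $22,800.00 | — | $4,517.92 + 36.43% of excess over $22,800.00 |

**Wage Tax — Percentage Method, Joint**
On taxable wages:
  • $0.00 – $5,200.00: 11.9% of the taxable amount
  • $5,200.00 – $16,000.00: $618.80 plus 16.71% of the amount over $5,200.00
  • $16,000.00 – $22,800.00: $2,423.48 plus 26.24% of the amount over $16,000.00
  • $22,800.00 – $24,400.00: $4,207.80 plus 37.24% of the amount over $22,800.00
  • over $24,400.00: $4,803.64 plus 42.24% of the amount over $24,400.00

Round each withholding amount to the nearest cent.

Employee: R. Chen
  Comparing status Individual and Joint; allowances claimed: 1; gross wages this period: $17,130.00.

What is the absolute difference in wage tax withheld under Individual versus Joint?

Wage Tax (Individual): taxable = $17,130.00 − 1×$868.00 = $16,262.00
  $1,176.52 + 23.51% × ($16,262.00 − $9,200.00) = $1,176.52 + 23.51% × $7,062.00 = $2,836.80
Wage Tax (Joint): taxable = $17,130.00 − 1×$868.00 = $16,262.00
  $2,423.48 + 26.24% × ($16,262.00 − $16,000.00) = $2,423.48 + 26.24% × $262.00 = $2,492.23
Difference: |$2,836.80 − $2,492.23| = $344.57 (higher under Individual)

$344.57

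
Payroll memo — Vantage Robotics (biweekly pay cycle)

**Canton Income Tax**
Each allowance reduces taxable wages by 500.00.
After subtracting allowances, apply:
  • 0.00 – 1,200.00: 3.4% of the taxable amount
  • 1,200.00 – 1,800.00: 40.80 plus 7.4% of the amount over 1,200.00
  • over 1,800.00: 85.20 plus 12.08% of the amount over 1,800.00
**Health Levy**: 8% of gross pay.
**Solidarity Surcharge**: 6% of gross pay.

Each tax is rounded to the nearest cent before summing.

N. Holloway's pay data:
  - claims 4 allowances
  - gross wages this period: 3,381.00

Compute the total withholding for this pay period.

Canton Income Tax: taxable = 3,381.00 − 4×500.00 = 1,381.00
  40.80 + 7.4% × (1,381.00 − 1,200.00) = 40.80 + 7.4% × 181.00 = 54.19
Health Levy: 8% × 3,381.00 = 270.48
Solidarity Surcharge: 6% × 3,381.00 = 202.86
Total: 54.19 + 270.48 + 202.86 = 527.53

527.53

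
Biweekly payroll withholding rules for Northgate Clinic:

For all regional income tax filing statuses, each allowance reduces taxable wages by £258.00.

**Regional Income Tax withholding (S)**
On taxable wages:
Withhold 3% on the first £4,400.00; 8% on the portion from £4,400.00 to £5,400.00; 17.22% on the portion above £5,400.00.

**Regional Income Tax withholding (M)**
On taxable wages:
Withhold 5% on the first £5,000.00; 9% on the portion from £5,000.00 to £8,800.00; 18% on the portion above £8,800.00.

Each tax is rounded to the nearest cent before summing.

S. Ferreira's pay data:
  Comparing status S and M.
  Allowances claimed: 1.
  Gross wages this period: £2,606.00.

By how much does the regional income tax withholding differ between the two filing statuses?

£46.96

Regional Income Tax (S): taxable = £2,606.00 − 1×£258.00 = £2,348.00
  3% × £2,348.00 = £70.44
Regional Income Tax (M): taxable = £2,606.00 − 1×£258.00 = £2,348.00
  5% × £2,348.00 = £117.40
Difference: |£70.44 − £117.40| = £46.96 (higher under M)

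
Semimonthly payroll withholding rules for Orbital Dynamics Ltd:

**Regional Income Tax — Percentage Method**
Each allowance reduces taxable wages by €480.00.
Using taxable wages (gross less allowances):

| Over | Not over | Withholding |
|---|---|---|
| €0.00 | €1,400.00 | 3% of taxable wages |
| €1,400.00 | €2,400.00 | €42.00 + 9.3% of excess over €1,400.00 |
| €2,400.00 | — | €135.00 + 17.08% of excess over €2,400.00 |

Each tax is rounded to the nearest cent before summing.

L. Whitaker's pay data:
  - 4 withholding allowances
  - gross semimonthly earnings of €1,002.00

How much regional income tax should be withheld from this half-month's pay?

Regional Income Tax: taxable = €1,002.00 − 4×€480.00 = €-918.00
  Taxable ≤ 0 → €0.00

€0.00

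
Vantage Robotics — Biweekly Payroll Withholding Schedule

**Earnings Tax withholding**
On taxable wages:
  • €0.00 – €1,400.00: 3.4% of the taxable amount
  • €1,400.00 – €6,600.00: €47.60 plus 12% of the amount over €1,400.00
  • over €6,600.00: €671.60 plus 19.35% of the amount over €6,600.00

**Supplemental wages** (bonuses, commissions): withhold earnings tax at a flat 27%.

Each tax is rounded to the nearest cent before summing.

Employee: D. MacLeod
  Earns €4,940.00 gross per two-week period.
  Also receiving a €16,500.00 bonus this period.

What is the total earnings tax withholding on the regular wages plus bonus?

€4,927.40

Earnings Tax: taxable = €4,940.00
  €47.60 + 12% × (€4,940.00 − €1,400.00) = €47.60 + 12% × €3,540.00 = €472.40
Supplemental (27% flat on bonus): 27% × €16,500.00 = €4,455.00
Total earnings tax: €472.40 + €4,455.00 = €4,927.40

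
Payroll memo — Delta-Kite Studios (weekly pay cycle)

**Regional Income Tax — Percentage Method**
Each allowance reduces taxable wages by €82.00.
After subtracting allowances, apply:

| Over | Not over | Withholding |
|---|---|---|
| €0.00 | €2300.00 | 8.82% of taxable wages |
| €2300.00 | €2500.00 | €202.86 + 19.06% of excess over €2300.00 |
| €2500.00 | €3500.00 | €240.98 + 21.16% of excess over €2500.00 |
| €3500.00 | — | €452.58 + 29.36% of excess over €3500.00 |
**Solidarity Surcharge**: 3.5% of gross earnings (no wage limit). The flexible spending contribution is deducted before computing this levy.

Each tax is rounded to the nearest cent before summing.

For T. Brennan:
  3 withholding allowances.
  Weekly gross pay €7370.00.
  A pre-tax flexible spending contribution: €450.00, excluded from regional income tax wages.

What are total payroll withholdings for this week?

€1626.67

Regional Income Tax: taxable = €7370.00 − €450.00 − 3×€82.00 = €6674.00
  €452.58 + 29.36% × (€6674.00 − €3500.00) = €452.58 + 29.36% × €3174.00 = €1384.47
Solidarity Surcharge: 3.5% × €6920.00 = €242.20
Total: €1384.47 + €242.20 = €1626.67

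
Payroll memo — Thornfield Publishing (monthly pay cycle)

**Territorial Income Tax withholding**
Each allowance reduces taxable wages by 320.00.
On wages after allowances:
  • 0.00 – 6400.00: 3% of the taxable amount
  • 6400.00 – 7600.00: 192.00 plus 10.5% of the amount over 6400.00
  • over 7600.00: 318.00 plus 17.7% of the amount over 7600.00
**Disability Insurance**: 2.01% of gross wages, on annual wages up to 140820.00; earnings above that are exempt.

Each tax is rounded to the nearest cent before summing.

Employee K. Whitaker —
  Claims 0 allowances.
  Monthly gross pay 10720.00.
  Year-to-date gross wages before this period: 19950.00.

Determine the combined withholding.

1085.71

Territorial Income Tax: taxable = 10720.00
  318.00 + 17.7% × (10720.00 − 7600.00) = 318.00 + 17.7% × 3120.00 = 870.24
Disability Insurance: 2.01% × 10720.00 = 215.47
Total: 870.24 + 215.47 = 1085.71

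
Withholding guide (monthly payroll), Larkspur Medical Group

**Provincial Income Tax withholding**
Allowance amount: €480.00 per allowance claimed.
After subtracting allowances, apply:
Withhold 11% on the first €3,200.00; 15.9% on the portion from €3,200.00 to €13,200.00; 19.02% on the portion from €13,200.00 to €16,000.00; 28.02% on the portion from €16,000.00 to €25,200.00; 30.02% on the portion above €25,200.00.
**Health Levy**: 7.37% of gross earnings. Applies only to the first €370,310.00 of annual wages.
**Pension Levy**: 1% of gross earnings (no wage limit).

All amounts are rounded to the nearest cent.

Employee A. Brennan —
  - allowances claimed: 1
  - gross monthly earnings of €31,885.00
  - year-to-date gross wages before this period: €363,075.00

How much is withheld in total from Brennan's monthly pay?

Provincial Income Tax: taxable = €31,885.00 − 1×€480.00 = €31,405.00
  €5,052.40 + 30.02% × (€31,405.00 − €25,200.00) = €5,052.40 + 30.02% × €6,205.00 = €6,915.14
Health Levy: cap €370,310.00 − YTD €363,075.00 = €7,235.00 subject; 7.37% × €7,235.00 = €533.22
Pension Levy: 1% × €31,885.00 = €318.85
Total: €6,915.14 + €533.22 + €318.85 = €7,767.21

€7,767.21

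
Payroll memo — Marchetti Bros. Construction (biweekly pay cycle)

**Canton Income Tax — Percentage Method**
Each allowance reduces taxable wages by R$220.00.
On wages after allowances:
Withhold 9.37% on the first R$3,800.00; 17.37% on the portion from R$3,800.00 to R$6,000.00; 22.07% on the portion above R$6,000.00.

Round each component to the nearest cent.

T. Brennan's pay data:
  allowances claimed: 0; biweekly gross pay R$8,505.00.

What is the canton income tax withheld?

Canton Income Tax: taxable = R$8,505.00
  R$738.20 + 22.07% × (R$8,505.00 − R$6,000.00) = R$738.20 + 22.07% × R$2,505.00 = R$1,291.05

R$1,291.05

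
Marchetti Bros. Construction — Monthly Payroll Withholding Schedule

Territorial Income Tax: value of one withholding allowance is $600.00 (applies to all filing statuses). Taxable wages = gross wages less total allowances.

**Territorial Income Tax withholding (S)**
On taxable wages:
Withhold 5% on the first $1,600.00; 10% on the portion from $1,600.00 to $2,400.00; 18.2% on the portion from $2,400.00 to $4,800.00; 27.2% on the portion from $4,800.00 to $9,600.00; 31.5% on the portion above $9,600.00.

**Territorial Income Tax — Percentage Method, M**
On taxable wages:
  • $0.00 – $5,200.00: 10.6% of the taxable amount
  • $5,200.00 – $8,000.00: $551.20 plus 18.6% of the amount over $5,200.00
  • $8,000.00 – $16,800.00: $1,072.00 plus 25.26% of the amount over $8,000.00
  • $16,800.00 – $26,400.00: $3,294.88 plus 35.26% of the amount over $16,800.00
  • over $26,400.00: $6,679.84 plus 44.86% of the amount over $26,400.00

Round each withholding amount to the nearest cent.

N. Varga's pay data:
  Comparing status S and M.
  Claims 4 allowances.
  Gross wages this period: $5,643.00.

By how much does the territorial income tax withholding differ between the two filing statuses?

$30.33

Territorial Income Tax (S): taxable = $5,643.00 − 4×$600.00 = $3,243.00
  $160.00 + 18.2% × ($3,243.00 − $2,400.00) = $160.00 + 18.2% × $843.00 = $313.43
Territorial Income Tax (M): taxable = $5,643.00 − 4×$600.00 = $3,243.00
  10.6% × $3,243.00 = $343.76
Difference: |$313.43 − $343.76| = $30.33 (higher under M)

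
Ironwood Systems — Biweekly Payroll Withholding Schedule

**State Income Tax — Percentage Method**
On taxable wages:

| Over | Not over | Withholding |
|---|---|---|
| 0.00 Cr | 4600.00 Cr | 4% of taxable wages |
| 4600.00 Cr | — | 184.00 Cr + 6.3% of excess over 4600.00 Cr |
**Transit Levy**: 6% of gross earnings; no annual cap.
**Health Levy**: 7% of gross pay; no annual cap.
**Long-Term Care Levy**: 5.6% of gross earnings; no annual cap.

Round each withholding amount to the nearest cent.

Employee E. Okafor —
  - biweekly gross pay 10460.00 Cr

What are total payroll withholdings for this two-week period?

2498.74 Cr

State Income Tax: taxable = 10460.00 Cr
  184.00 Cr + 6.3% × (10460.00 Cr − 4600.00 Cr) = 184.00 Cr + 6.3% × 5860.00 Cr = 553.18 Cr
Transit Levy: 6% × 10460.00 Cr = 627.60 Cr
Health Levy: 7% × 10460.00 Cr = 732.20 Cr
Long-Term Care Levy: 5.6% × 10460.00 Cr = 585.76 Cr
Total: 553.18 Cr + 627.60 Cr + 732.20 Cr + 585.76 Cr = 2498.74 Cr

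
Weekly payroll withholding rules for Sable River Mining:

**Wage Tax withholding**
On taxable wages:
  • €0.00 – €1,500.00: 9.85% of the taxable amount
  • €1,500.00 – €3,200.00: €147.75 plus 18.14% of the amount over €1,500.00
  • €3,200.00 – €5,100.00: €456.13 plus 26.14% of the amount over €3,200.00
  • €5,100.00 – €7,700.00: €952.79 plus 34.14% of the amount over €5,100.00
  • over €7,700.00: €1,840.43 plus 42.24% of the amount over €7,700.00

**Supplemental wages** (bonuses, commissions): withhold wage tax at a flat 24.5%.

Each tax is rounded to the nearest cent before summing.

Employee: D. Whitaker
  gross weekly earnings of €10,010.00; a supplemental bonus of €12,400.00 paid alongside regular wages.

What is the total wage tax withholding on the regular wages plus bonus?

€5,854.17

Wage Tax: taxable = €10,010.00
  €1,840.43 + 42.24% × (€10,010.00 − €7,700.00) = €1,840.43 + 42.24% × €2,310.00 = €2,816.17
Supplemental (24.5% flat on bonus): 24.5% × €12,400.00 = €3,038.00
Total wage tax: €2,816.17 + €3,038.00 = €5,854.17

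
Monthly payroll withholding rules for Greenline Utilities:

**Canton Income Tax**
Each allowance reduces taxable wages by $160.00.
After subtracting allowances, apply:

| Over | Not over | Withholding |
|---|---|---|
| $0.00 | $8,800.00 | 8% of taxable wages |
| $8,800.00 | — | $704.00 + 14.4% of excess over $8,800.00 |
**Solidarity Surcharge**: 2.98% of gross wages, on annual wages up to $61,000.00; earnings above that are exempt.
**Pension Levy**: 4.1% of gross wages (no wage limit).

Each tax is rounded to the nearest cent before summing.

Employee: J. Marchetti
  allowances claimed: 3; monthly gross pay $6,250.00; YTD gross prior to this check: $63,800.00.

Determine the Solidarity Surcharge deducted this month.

Solidarity Surcharge: YTD $63,800.00 ≥ cap $61,000.00 → $0.00

$0.00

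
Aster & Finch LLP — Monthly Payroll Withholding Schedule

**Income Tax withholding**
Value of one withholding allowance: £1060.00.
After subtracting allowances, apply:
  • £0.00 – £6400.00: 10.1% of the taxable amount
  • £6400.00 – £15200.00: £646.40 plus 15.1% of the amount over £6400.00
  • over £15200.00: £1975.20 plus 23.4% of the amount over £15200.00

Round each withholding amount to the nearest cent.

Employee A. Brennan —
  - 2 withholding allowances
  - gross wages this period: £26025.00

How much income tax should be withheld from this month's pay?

Income Tax: taxable = £26025.00 − 2×£1060.00 = £23905.00
  £1975.20 + 23.4% × (£23905.00 − £15200.00) = £1975.20 + 23.4% × £8705.00 = £4012.17

£4012.17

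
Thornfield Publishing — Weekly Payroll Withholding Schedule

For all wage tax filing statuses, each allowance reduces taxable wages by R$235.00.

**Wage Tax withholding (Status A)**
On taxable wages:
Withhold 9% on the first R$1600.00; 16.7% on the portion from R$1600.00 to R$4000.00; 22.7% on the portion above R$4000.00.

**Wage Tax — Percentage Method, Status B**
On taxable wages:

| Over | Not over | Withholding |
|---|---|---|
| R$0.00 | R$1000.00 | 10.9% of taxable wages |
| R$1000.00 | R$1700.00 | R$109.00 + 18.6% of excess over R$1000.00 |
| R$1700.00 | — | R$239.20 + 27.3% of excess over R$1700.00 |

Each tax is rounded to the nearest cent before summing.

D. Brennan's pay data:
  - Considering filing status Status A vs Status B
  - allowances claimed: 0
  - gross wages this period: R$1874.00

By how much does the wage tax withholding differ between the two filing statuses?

Wage Tax (Status A): taxable = R$1874.00
  R$144.00 + 16.7% × (R$1874.00 − R$1600.00) = R$144.00 + 16.7% × R$274.00 = R$189.76
Wage Tax (Status B): taxable = R$1874.00
  R$239.20 + 27.3% × (R$1874.00 − R$1700.00) = R$239.20 + 27.3% × R$174.00 = R$286.70
Difference: |R$189.76 − R$286.70| = R$96.94 (higher under Status B)

R$96.94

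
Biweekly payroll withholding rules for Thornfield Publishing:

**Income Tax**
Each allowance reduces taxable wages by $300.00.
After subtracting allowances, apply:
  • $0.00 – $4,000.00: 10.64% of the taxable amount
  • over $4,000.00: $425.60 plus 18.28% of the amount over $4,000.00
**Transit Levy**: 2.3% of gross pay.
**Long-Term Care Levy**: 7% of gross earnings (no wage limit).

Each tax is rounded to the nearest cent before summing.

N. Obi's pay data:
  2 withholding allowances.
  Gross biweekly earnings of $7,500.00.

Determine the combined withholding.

Income Tax: taxable = $7,500.00 − 2×$300.00 = $6,900.00
  $425.60 + 18.28% × ($6,900.00 − $4,000.00) = $425.60 + 18.28% × $2,900.00 = $955.72
Transit Levy: 2.3% × $7,500.00 = $172.50
Long-Term Care Levy: 7% × $7,500.00 = $525.00
Total: $955.72 + $172.50 + $525.00 = $1,653.22

$1,653.22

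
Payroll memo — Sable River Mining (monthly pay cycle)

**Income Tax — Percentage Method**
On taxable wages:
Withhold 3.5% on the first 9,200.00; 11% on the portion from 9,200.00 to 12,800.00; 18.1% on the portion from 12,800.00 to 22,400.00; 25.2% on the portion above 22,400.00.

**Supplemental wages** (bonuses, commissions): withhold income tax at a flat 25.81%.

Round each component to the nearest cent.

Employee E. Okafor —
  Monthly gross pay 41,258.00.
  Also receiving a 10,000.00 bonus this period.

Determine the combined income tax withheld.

9,788.82

Income Tax: taxable = 41,258.00
  2,455.60 + 25.2% × (41,258.00 − 22,400.00) = 2,455.60 + 25.2% × 18,858.00 = 7,207.82
Supplemental (25.81% flat on bonus): 25.81% × 10,000.00 = 2,581.00
Total income tax: 7,207.82 + 2,581.00 = 9,788.82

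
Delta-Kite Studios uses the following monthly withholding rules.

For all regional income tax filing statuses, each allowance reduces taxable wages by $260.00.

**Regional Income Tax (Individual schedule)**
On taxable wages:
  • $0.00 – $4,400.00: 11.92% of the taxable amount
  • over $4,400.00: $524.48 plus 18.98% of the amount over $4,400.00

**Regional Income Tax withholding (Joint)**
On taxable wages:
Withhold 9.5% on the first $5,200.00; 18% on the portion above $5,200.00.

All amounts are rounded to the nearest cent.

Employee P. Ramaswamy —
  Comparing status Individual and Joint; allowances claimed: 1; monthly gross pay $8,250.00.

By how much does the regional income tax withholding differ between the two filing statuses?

Regional Income Tax (Individual): taxable = $8,250.00 − 1×$260.00 = $7,990.00
  $524.48 + 18.98% × ($7,990.00 − $4,400.00) = $524.48 + 18.98% × $3,590.00 = $1,205.86
Regional Income Tax (Joint): taxable = $8,250.00 − 1×$260.00 = $7,990.00
  $494.00 + 18% × ($7,990.00 − $5,200.00) = $494.00 + 18% × $2,790.00 = $996.20
Difference: |$1,205.86 − $996.20| = $209.66 (higher under Individual)

$209.66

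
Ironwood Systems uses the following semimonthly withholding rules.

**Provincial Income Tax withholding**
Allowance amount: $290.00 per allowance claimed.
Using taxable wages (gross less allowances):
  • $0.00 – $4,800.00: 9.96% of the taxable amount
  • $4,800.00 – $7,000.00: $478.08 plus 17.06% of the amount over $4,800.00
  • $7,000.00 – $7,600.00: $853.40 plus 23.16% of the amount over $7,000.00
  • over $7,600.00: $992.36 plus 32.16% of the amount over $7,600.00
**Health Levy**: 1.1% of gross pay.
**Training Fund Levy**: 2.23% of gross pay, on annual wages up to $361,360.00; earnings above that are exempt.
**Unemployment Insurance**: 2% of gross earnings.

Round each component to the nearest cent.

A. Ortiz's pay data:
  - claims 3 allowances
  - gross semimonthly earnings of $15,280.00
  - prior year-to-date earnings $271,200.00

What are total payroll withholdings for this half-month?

$3,996.88

Provincial Income Tax: taxable = $15,280.00 − 3×$290.00 = $14,410.00
  $992.36 + 32.16% × ($14,410.00 − $7,600.00) = $992.36 + 32.16% × $6,810.00 = $3,182.46
Health Levy: 1.1% × $15,280.00 = $168.08
Training Fund Levy: 2.23% × $15,280.00 = $340.74
Unemployment Insurance: 2% × $15,280.00 = $305.60
Total: $3,182.46 + $168.08 + $340.74 + $305.60 = $3,996.88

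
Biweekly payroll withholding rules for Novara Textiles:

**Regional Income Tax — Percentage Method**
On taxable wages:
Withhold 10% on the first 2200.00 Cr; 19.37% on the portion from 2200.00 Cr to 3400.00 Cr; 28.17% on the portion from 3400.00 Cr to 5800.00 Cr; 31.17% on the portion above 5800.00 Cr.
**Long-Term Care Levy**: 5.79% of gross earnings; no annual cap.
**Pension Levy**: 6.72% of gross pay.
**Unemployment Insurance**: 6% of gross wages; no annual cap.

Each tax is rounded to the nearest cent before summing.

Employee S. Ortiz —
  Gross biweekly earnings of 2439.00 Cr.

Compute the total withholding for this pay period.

717.75 Cr

Regional Income Tax: taxable = 2439.00 Cr
  220.00 Cr + 19.37% × (2439.00 Cr − 2200.00 Cr) = 220.00 Cr + 19.37% × 239.00 Cr = 266.29 Cr
Long-Term Care Levy: 5.79% × 2439.00 Cr = 141.22 Cr
Pension Levy: 6.72% × 2439.00 Cr = 163.90 Cr
Unemployment Insurance: 6% × 2439.00 Cr = 146.34 Cr
Total: 266.29 Cr + 141.22 Cr + 163.90 Cr + 146.34 Cr = 717.75 Cr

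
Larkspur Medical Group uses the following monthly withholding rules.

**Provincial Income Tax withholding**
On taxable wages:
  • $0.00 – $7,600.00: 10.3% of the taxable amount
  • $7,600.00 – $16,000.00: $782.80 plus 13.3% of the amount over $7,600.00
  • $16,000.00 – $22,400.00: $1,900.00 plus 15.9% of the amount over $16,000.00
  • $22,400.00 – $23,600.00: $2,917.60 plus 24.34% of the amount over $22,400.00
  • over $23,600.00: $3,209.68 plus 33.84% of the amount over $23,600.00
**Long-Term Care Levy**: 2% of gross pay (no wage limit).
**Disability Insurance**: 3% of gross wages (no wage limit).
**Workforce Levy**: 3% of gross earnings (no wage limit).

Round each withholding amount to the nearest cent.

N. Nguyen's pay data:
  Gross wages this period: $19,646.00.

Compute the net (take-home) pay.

$15,594.61

Provincial Income Tax: taxable = $19,646.00
  $1,900.00 + 15.9% × ($19,646.00 − $16,000.00) = $1,900.00 + 15.9% × $3,646.00 = $2,479.71
Long-Term Care Levy: 2% × $19,646.00 = $392.92
Disability Insurance: 3% × $19,646.00 = $589.38
Workforce Levy: 3% × $19,646.00 = $589.38
Total withheld: $2,479.71 + $392.92 + $589.38 + $589.38 = $4,051.39
Net pay: $19,646.00 − $4,051.39 = $15,594.61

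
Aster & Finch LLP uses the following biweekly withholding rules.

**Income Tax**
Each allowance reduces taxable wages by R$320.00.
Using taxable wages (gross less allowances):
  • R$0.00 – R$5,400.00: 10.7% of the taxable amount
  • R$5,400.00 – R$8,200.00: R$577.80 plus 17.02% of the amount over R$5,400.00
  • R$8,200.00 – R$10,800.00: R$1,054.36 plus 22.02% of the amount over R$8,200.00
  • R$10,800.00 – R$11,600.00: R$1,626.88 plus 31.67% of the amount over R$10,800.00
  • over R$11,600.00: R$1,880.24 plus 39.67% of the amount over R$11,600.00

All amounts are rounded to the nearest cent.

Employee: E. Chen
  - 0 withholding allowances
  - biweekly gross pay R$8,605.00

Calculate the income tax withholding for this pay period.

Income Tax: taxable = R$8,605.00
  R$1,054.36 + 22.02% × (R$8,605.00 − R$8,200.00) = R$1,054.36 + 22.02% × R$405.00 = R$1,143.54

R$1,143.54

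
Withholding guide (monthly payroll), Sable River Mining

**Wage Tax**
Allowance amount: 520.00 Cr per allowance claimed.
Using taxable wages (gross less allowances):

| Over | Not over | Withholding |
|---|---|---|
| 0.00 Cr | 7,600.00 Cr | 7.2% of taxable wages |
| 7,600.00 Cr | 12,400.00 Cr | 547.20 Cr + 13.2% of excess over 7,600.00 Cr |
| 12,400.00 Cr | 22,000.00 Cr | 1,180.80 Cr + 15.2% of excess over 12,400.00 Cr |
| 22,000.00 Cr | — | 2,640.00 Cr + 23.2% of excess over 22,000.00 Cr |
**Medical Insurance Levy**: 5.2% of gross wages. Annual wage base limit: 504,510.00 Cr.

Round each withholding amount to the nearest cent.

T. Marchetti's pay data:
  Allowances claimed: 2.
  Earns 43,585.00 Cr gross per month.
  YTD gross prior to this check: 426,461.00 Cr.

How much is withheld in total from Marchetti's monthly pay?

9,672.86 Cr

Wage Tax: taxable = 43,585.00 Cr − 2×520.00 Cr = 42,545.00 Cr
  2,640.00 Cr + 23.2% × (42,545.00 Cr − 22,000.00 Cr) = 2,640.00 Cr + 23.2% × 20,545.00 Cr = 7,406.44 Cr
Medical Insurance Levy: 5.2% × 43,585.00 Cr = 2,266.42 Cr
Total: 7,406.44 Cr + 2,266.42 Cr = 9,672.86 Cr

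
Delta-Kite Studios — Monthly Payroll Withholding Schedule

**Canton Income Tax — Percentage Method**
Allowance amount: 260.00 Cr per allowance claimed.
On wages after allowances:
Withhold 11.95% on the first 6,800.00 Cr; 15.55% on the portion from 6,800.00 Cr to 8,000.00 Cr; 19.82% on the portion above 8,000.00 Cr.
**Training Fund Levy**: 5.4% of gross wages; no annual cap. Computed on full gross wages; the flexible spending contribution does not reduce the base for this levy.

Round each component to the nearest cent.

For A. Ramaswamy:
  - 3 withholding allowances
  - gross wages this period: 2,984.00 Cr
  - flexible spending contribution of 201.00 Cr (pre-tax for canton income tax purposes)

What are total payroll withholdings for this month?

400.50 Cr

Canton Income Tax: taxable = 2,984.00 Cr − 201.00 Cr − 3×260.00 Cr = 2,003.00 Cr
  11.95% × 2,003.00 Cr = 239.36 Cr
Training Fund Levy: 5.4% × 2,984.00 Cr = 161.14 Cr
Total: 239.36 Cr + 161.14 Cr = 400.50 Cr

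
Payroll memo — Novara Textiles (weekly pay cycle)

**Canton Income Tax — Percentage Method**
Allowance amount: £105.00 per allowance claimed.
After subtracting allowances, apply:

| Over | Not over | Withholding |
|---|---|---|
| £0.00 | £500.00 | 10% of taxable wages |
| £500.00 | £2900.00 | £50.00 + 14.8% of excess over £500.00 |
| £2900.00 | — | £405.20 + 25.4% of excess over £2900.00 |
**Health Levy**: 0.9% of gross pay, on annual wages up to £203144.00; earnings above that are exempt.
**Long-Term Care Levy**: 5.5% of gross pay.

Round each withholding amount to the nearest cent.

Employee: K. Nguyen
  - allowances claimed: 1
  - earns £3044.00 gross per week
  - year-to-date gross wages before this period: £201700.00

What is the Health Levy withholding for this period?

£13.00

Health Levy: cap £203144.00 − YTD £201700.00 = £1444.00 subject; 0.9% × £1444.00 = £13.00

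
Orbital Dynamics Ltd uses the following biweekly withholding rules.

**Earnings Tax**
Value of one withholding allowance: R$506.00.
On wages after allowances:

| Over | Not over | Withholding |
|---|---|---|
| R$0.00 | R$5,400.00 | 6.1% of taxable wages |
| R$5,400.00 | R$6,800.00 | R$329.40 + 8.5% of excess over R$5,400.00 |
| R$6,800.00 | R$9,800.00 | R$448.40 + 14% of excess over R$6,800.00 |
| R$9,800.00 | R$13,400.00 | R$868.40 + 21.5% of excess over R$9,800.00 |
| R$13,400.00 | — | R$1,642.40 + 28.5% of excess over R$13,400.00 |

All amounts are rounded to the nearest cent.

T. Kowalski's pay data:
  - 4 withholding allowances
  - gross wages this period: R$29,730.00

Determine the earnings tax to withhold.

Earnings Tax: taxable = R$29,730.00 − 4×R$506.00 = R$27,706.00
  R$1,642.40 + 28.5% × (R$27,706.00 − R$13,400.00) = R$1,642.40 + 28.5% × R$14,306.00 = R$5,719.61

R$5,719.61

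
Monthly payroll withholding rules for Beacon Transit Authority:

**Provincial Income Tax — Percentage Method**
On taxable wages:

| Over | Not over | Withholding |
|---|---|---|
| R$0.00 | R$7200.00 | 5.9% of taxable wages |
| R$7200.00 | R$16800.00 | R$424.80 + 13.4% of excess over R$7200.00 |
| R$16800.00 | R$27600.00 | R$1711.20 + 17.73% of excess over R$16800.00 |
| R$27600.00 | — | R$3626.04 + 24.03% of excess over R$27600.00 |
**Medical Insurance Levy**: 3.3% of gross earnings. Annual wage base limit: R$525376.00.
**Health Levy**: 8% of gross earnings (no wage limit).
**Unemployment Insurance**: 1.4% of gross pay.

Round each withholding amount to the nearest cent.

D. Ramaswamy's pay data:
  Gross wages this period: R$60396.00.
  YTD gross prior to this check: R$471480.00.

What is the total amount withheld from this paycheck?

Provincial Income Tax: taxable = R$60396.00
  R$3626.04 + 24.03% × (R$60396.00 − R$27600.00) = R$3626.04 + 24.03% × R$32796.00 = R$11506.92
Medical Insurance Levy: cap R$525376.00 − YTD R$471480.00 = R$53896.00 subject; 3.3% × R$53896.00 = R$1778.57
Health Levy: 8% × R$60396.00 = R$4831.68
Unemployment Insurance: 1.4% × R$60396.00 = R$845.54
Total: R$11506.92 + R$1778.57 + R$4831.68 + R$845.54 = R$18962.71

R$18962.71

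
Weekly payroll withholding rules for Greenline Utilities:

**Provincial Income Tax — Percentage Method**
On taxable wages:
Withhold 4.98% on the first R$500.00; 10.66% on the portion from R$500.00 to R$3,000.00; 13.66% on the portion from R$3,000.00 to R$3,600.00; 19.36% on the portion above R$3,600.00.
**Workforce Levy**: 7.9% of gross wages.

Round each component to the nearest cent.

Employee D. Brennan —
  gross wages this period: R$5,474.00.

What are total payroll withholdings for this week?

R$1,168.62

Provincial Income Tax: taxable = R$5,474.00
  R$373.36 + 19.36% × (R$5,474.00 − R$3,600.00) = R$373.36 + 19.36% × R$1,874.00 = R$736.17
Workforce Levy: 7.9% × R$5,474.00 = R$432.45
Total: R$736.17 + R$432.45 = R$1,168.62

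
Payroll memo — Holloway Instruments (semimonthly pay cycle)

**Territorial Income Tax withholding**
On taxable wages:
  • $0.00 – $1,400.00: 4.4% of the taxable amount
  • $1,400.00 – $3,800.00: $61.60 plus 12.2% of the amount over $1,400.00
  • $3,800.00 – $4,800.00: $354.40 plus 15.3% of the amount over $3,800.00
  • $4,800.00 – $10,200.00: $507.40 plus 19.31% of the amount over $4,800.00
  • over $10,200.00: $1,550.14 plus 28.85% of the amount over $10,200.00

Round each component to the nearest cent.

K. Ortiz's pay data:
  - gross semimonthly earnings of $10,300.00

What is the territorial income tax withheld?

$1,578.99

Territorial Income Tax: taxable = $10,300.00
  $1,550.14 + 28.85% × ($10,300.00 − $10,200.00) = $1,550.14 + 28.85% × $100.00 = $1,578.99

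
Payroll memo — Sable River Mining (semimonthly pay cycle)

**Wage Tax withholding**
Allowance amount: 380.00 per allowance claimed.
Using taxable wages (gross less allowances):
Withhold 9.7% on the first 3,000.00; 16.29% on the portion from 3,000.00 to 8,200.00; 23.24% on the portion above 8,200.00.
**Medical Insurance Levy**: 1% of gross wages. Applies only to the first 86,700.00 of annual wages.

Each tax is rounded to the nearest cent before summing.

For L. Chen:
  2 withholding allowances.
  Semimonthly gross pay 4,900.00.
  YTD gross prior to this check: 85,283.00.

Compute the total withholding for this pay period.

Wage Tax: taxable = 4,900.00 − 2×380.00 = 4,140.00
  291.00 + 16.29% × (4,140.00 − 3,000.00) = 291.00 + 16.29% × 1,140.00 = 476.71
Medical Insurance Levy: cap 86,700.00 − YTD 85,283.00 = 1,417.00 subject; 1% × 1,417.00 = 14.17
Total: 476.71 + 14.17 = 490.88

490.88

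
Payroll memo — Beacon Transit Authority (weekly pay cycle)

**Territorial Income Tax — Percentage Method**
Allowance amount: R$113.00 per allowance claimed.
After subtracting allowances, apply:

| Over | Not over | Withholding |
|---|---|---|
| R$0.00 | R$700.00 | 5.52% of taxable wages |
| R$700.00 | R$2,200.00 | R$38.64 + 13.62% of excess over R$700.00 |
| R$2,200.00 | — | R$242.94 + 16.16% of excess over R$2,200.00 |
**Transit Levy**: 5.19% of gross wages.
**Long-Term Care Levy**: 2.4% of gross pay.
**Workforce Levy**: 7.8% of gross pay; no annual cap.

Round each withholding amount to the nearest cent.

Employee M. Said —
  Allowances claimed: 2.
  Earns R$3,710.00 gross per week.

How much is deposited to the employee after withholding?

R$2,688.60

Territorial Income Tax: taxable = R$3,710.00 − 2×R$113.00 = R$3,484.00
  R$242.94 + 16.16% × (R$3,484.00 − R$2,200.00) = R$242.94 + 16.16% × R$1,284.00 = R$450.43
Transit Levy: 5.19% × R$3,710.00 = R$192.55
Long-Term Care Levy: 2.4% × R$3,710.00 = R$89.04
Workforce Levy: 7.8% × R$3,710.00 = R$289.38
Total withheld: R$450.43 + R$192.55 + R$89.04 + R$289.38 = R$1,021.40
Net pay: R$3,710.00 − R$1,021.40 = R$2,688.60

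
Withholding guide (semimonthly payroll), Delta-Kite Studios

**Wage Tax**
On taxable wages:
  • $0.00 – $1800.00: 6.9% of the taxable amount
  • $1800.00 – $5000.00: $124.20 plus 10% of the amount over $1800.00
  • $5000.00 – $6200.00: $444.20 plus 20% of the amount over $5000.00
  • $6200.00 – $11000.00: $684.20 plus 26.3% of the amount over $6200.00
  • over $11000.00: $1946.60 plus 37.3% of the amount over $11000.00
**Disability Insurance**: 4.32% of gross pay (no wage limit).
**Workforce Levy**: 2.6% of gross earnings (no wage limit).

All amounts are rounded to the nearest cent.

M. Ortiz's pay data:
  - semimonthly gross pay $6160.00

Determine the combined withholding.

$1102.47

Wage Tax: taxable = $6160.00
  $444.20 + 20% × ($6160.00 − $5000.00) = $444.20 + 20% × $1160.00 = $676.20
Disability Insurance: 4.32% × $6160.00 = $266.11
Workforce Levy: 2.6% × $6160.00 = $160.16
Total: $676.20 + $266.11 + $160.16 = $1102.47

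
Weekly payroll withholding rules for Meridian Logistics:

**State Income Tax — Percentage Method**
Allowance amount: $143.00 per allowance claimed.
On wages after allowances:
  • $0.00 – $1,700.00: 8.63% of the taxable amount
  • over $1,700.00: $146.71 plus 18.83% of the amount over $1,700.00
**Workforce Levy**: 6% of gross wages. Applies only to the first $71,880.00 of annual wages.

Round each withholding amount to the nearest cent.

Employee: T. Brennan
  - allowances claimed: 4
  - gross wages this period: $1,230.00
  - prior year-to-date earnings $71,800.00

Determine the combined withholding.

State Income Tax: taxable = $1,230.00 − 4×$143.00 = $658.00
  8.63% × $658.00 = $56.79
Workforce Levy: cap $71,880.00 − YTD $71,800.00 = $80.00 subject; 6% × $80.00 = $4.80
Total: $56.79 + $4.80 = $61.59

$61.59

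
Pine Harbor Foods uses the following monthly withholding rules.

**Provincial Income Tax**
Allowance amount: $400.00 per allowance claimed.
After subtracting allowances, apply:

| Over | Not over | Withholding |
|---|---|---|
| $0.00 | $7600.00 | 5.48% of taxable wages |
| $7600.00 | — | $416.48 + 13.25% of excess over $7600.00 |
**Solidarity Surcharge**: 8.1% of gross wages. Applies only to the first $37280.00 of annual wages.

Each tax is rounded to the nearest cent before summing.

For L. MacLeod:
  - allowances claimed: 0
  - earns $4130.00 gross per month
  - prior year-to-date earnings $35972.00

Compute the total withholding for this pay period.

$332.27

Provincial Income Tax: taxable = $4130.00
  5.48% × $4130.00 = $226.32
Solidarity Surcharge: cap $37280.00 − YTD $35972.00 = $1308.00 subject; 8.1% × $1308.00 = $105.95
Total: $226.32 + $105.95 = $332.27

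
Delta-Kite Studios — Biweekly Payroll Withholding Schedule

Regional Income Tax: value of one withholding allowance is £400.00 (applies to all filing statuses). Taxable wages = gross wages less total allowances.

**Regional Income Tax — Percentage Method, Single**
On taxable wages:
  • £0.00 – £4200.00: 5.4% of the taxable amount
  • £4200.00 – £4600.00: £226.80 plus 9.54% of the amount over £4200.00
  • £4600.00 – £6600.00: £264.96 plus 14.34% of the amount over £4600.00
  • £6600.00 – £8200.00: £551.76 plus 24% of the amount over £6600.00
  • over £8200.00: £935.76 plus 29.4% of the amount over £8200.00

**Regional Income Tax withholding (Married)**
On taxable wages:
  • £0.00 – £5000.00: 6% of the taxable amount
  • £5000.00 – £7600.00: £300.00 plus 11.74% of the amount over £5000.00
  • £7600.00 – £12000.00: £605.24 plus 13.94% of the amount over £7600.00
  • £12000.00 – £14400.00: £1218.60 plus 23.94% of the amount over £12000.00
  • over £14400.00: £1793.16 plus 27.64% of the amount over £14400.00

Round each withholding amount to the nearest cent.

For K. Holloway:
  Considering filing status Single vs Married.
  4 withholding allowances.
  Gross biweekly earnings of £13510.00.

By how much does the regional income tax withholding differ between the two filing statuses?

£820.45

Regional Income Tax (Single): taxable = £13510.00 − 4×£400.00 = £11910.00
  £935.76 + 29.4% × (£11910.00 − £8200.00) = £935.76 + 29.4% × £3710.00 = £2026.50
Regional Income Tax (Married): taxable = £13510.00 − 4×£400.00 = £11910.00
  £605.24 + 13.94% × (£11910.00 − £7600.00) = £605.24 + 13.94% × £4310.00 = £1206.05
Difference: |£2026.50 − £1206.05| = £820.45 (higher under Single)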